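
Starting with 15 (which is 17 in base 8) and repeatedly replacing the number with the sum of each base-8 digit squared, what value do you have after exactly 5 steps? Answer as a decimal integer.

5

15 = (1,7)_8 → 1² + 7² = 1 + 49 = 50
50 = (6,2)_8 → 6² + 2² = 36 + 4 = 40
40 = (5,0)_8 → 5² + 0² = 25 + 0 = 25
25 = (3,1)_8 → 3² + 1² = 9 + 1 = 10
10 = (1,2)_8 → 1² + 2² = 1 + 4 = 5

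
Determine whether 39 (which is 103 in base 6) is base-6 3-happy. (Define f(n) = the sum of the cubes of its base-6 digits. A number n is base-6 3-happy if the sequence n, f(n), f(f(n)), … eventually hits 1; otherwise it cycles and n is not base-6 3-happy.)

not base-6 3-happy

39 = (1,0,3)_6 → 1³ + 0³ + 3³ = 28
28 = (4,4)_6 → 4³ + 4³ = 128
128 = (3,3,2)_6 → 3³ + 3³ + 2³ = 62
62 = (1,4,2)_6 → 1³ + 4³ + 2³ = 73
73 = (2,0,1)_6 → 2³ + 0³ + 1³ = 9
9 = (1,3)_6 → 1³ + 3³ = 28  — 28 already seen; the sequence cycles without reaching 1.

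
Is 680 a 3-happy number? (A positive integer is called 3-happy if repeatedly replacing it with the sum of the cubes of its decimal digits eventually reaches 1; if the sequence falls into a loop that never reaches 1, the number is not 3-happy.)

not 3-happy

680 → 6³ + 8³ + 0³ = 728
728 → 7³ + 2³ + 8³ = 863
863 → 8³ + 6³ + 3³ = 755
755 → 7³ + 5³ + 5³ = 593
593 → 5³ + 9³ + 3³ = 881
881 → 8³ + 8³ + 1³ = 1025
1025 → 1³ + 0³ + 2³ + 5³ = 134
134 → 1³ + 3³ + 4³ = 92
92 → 9³ + 2³ = 737
737 → 7³ + 3³ + 7³ = 713
713 → 7³ + 1³ + 3³ = 371
371 → 3³ + 7³ + 1³ = 371  — 371 already seen; the sequence cycles without reaching 1.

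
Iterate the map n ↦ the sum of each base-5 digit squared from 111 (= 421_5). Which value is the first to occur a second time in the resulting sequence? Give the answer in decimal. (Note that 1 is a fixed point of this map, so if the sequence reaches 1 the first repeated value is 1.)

111 = (4,2,1)_5 → 4² + 2² + 1² = 16 + 4 + 1 = 21
21 = (4,1)_5 → 4² + 1² = 16 + 1 = 17
17 = (3,2)_5 → 3² + 2² = 9 + 4 = 13
13 = (2,3)_5 → 2² + 3² = 4 + 9 = 13  — 13 already appeared earlier.

13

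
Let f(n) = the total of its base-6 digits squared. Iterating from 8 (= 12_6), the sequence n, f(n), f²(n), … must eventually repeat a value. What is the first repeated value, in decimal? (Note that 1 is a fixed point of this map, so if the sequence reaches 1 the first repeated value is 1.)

5

8 = (1,2)_6 → 1² + 2² = 5
5 = (5)_6 → 5² = 25
25 = (4,1)_6 → 4² + 1² = 17
17 = (2,5)_6 → 2² + 5² = 29
29 = (4,5)_6 → 4² + 5² = 41
41 = (1,0,5)_6 → 1² + 0² + 5² = 26
26 = (4,2)_6 → 4² + 2² = 20
20 = (3,2)_6 → 3² + 2² = 13
13 = (2,1)_6 → 2² + 1² = 5  — 5 already appeared earlier.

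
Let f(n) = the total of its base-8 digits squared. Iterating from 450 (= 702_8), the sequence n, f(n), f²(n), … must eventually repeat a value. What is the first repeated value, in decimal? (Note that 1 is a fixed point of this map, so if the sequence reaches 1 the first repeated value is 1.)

450 = (7,0,2)_8 → 7² + 0² + 2² = 49 + 0 + 4 = 53
53 = (6,5)_8 → 6² + 5² = 36 + 25 = 61
61 = (7,5)_8 → 7² + 5² = 49 + 25 = 74
74 = (1,1,2)_8 → 1² + 1² + 2² = 1 + 1 + 4 = 6
6 = (6)_8 → 6² = 36
36 = (4,4)_8 → 4² + 4² = 16 + 16 = 32
32 = (4,0)_8 → 4² + 0² = 16 + 0 = 16
16 = (2,0)_8 → 2² + 0² = 4 + 0 = 4
4 = (4)_8 → 4² = 16  — 16 already appeared earlier.

16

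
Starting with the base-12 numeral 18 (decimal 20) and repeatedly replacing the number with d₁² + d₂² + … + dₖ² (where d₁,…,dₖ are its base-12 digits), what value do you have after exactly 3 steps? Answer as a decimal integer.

20 = (1,8)_12 → 1² + 8² = 65
65 = (5,5)_12 → 5² + 5² = 50
50 = (4,2)_12 → 4² + 2² = 20

20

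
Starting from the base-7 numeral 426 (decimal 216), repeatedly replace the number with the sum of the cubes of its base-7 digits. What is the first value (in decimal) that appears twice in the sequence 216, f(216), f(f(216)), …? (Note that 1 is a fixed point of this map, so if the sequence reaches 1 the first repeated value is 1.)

342

216 = (4,2,6)_7 → 4³ + 2³ + 6³ = 64 + 8 + 216 = 288
288 = (5,6,1)_7 → 5³ + 6³ + 1³ = 125 + 216 + 1 = 342
342 = (6,6,6)_7 → 6³ + 6³ + 6³ = 216 + 216 + 216 = 648
648 = (1,6,1,4)_7 → 1³ + 6³ + 1³ + 4³ = 1 + 216 + 1 + 64 = 282
282 = (5,5,2)_7 → 5³ + 5³ + 2³ = 125 + 125 + 8 = 258
258 = (5,1,6)_7 → 5³ + 1³ + 6³ = 125 + 1 + 216 = 342  — 342 already appeared earlier.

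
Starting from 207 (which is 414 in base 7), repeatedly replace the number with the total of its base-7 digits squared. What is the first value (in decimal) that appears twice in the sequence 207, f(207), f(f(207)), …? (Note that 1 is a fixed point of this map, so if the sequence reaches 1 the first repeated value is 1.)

207 = (4,1,4)_7 → 4² + 1² + 4² = 33
33 = (4,5)_7 → 4² + 5² = 41
41 = (5,6)_7 → 5² + 6² = 61
61 = (1,1,5)_7 → 1² + 1² + 5² = 27
27 = (3,6)_7 → 3² + 6² = 45
45 = (6,3)_7 → 6² + 3² = 45  — 45 already appeared earlier.

45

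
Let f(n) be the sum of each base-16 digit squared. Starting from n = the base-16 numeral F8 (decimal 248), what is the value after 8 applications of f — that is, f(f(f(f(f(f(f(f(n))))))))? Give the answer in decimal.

248 = (15,8)_16 → 289
289 = (1,2,1)_16 → 6
6 = (6)_16 → 36
36 = (2,4)_16 → 20
20 = (1,4)_16 → 17
17 = (1,1)_16 → 2
2 = (2)_16 → 4
4 = (4)_16 → 16

16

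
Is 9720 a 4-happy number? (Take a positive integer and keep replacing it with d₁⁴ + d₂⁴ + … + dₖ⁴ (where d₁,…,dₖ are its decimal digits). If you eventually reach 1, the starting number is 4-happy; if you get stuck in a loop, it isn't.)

9720 → 9⁴ + 7⁴ + 2⁴ + 0⁴ = 8978
8978 → 8⁴ + 9⁴ + 7⁴ + 8⁴ = 17154
17154 → 1⁴ + 7⁴ + 1⁴ + 5⁴ + 4⁴ = 3284
3284 → 3⁴ + 2⁴ + 8⁴ + 4⁴ = 4449
4449 → 4⁴ + 4⁴ + 4⁴ + 9⁴ = 7329
7329 → 7⁴ + 3⁴ + 2⁴ + 9⁴ = 9059
9059 → 9⁴ + 0⁴ + 5⁴ + 9⁴ = 13747
13747 → 1⁴ + 3⁴ + 7⁴ + 4⁴ + 7⁴ = 5140
5140 → 5⁴ + 1⁴ + 4⁴ + 0⁴ = 882
882 → 8⁴ + 8⁴ + 2⁴ = 8208
8208 → 8⁴ + 2⁴ + 0⁴ + 8⁴ = 8208  — 8208 already seen; the sequence cycles without reaching 1.

not 4-happy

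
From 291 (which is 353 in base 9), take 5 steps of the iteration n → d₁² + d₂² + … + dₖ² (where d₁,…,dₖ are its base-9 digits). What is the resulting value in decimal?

291 = (3,5,3)_9 → 3² + 5² + 3² = 43
43 = (4,7)_9 → 4² + 7² = 65
65 = (7,2)_9 → 7² + 2² = 53
53 = (5,8)_9 → 5² + 8² = 89
89 = (1,0,8)_9 → 1² + 0² + 8² = 65

65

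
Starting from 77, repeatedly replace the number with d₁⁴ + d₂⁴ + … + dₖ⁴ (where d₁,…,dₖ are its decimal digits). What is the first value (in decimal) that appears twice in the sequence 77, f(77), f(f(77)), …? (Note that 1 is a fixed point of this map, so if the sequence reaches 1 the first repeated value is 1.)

77 → 7⁴ + 7⁴ = 4802
4802 → 4⁴ + 8⁴ + 0⁴ + 2⁴ = 4368
4368 → 4⁴ + 3⁴ + 6⁴ + 8⁴ = 5729
5729 → 5⁴ + 7⁴ + 2⁴ + 9⁴ = 9603
9603 → 9⁴ + 6⁴ + 0⁴ + 3⁴ = 7938
7938 → 7⁴ + 9⁴ + 3⁴ + 8⁴ = 13139
13139 → 1⁴ + 3⁴ + 1⁴ + 3⁴ + 9⁴ = 6725
6725 → 6⁴ + 7⁴ + 2⁴ + 5⁴ = 4338
4338 → 4⁴ + 3⁴ + 3⁴ + 8⁴ = 4514
4514 → 4⁴ + 5⁴ + 1⁴ + 4⁴ = 1138
1138 → 1⁴ + 1⁴ + 3⁴ + 8⁴ = 4179
4179 → 4⁴ + 1⁴ + 7⁴ + 9⁴ = 9219
9219 → 9⁴ + 2⁴ + 1⁴ + 9⁴ = 13139  — 13139 already appeared earlier.

13139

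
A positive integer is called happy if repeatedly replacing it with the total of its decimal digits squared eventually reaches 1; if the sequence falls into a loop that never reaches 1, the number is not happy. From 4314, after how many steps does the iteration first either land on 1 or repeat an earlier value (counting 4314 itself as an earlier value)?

4314 → 4² + 3² + 1² + 4² = 16 + 9 + 1 + 16 = 42
42 → 4² + 2² = 16 + 4 = 20
20 → 2² + 0² = 4 + 0 = 4
4 → 4² = 16
16 → 1² + 6² = 1 + 36 = 37
37 → 3² + 7² = 9 + 49 = 58
58 → 5² + 8² = 25 + 64 = 89
89 → 8² + 9² = 64 + 81 = 145
145 → 1² + 4² + 5² = 1 + 16 + 25 = 42  — 42 repeats.
That took 9 steps.

9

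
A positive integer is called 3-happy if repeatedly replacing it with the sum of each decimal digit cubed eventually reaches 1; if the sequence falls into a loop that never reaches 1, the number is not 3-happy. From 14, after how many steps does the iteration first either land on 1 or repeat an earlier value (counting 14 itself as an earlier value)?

7

14 → 1³ + 4³ = 65
65 → 6³ + 5³ = 341
341 → 3³ + 4³ + 1³ = 92
92 → 9³ + 2³ = 737
737 → 7³ + 3³ + 7³ = 713
713 → 7³ + 1³ + 3³ = 371
371 → 3³ + 7³ + 1³ = 371  — 371 repeats.
That took 7 steps.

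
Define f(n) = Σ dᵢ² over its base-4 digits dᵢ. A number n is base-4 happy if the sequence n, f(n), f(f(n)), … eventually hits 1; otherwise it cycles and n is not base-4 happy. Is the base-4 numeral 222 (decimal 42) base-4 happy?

42 = (2,2,2)_4 → 2² + 2² + 2² = 4 + 4 + 4 = 12
12 = (3,0)_4 → 3² + 0² = 9 + 0 = 9
9 = (2,1)_4 → 2² + 1² = 4 + 1 = 5
5 = (1,1)_4 → 1² + 1² = 1 + 1 = 2
2 = (2)_4 → 2² = 4
4 = (1,0)_4 → 1² + 0² = 1 + 0 = 1  — reached 1.

base-4 happy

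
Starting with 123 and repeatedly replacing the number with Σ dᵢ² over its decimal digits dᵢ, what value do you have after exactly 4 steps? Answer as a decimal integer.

123 → 1² + 2² + 3² = 14
14 → 1² + 4² = 17
17 → 1² + 7² = 50
50 → 5² + 0² = 25

25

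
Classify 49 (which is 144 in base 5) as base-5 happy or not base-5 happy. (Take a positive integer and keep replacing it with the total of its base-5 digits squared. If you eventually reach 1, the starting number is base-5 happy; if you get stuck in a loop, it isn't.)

49 = (1,4,4)_5 → 33
33 = (1,1,3)_5 → 11
11 = (2,1)_5 → 5
5 = (1,0)_5 → 1  — reached 1.

base-5 happy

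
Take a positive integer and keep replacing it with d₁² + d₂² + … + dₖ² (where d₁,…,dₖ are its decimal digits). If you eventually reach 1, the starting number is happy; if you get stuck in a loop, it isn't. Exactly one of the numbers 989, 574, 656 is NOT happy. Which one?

989: 989 → 226 → 44 → 32 → 13 → 10 → 1  — reaches 1 (happy)
574: 574 → 90 → 81 → 65 → 61 → 37 → 58 → 89 → 145 → 42 → 20 → 4 → 16 → 37  — repeats 37 (not happy)
656: 656 → 97 → 130 → 10 → 1  — reaches 1 (happy)

574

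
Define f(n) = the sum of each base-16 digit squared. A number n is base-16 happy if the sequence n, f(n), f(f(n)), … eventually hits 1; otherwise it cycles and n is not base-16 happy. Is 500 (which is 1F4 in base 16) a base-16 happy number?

not base-16 happy

500 = (1,15,4)_16 → 1² + 15² + 4² = 242
242 = (15,2)_16 → 15² + 2² = 229
229 = (14,5)_16 → 14² + 5² = 221
221 = (13,13)_16 → 13² + 13² = 338
338 = (1,5,2)_16 → 1² + 5² + 2² = 30
30 = (1,14)_16 → 1² + 14² = 197
197 = (12,5)_16 → 12² + 5² = 169
169 = (10,9)_16 → 10² + 9² = 181
181 = (11,5)_16 → 11² + 5² = 146
146 = (9,2)_16 → 9² + 2² = 85
85 = (5,5)_16 → 5² + 5² = 50
50 = (3,2)_16 → 3² + 2² = 13
13 = (13)_16 → 13² = 169  — 169 already seen; the sequence cycles without reaching 1.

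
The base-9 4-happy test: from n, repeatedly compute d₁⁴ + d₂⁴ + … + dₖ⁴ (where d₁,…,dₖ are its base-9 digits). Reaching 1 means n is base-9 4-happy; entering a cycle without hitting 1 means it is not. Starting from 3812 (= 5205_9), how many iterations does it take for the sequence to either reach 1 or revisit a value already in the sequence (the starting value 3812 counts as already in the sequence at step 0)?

14

3812 = (5,2,0,5)_9 → 5⁴ + 2⁴ + 0⁴ + 5⁴ = 1266
1266 = (1,6,5,6)_9 → 1⁴ + 6⁴ + 5⁴ + 6⁴ = 3218
3218 = (4,3,6,5)_9 → 4⁴ + 3⁴ + 6⁴ + 5⁴ = 2258
2258 = (3,0,7,8)_9 → 3⁴ + 0⁴ + 7⁴ + 8⁴ = 6578
6578 = (1,0,0,1,8)_9 → 1⁴ + 0⁴ + 0⁴ + 1⁴ + 8⁴ = 4098
4098 = (5,5,5,3)_9 → 5⁴ + 5⁴ + 5⁴ + 3⁴ = 1956
1956 = (2,6,1,3)_9 → 2⁴ + 6⁴ + 1⁴ + 3⁴ = 1394
1394 = (1,8,1,8)_9 → 1⁴ + 8⁴ + 1⁴ + 8⁴ = 8194
8194 = (1,2,2,1,4)_9 → 1⁴ + 2⁴ + 2⁴ + 1⁴ + 4⁴ = 290
290 = (3,5,2)_9 → 3⁴ + 5⁴ + 2⁴ = 722
722 = (8,8,2)_9 → 8⁴ + 8⁴ + 2⁴ = 8208
8208 = (1,2,2,3,0)_9 → 1⁴ + 2⁴ + 2⁴ + 3⁴ + 0⁴ = 114
114 = (1,3,6)_9 → 1⁴ + 3⁴ + 6⁴ = 1378
1378 = (1,8,0,1)_9 → 1⁴ + 8⁴ + 0⁴ + 1⁴ = 4098  — 4098 repeats.
That took 14 steps.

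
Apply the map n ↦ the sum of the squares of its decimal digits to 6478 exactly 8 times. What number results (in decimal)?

145

6478 → 165
165 → 62
62 → 40
40 → 16
16 → 37
37 → 58
58 → 89
89 → 145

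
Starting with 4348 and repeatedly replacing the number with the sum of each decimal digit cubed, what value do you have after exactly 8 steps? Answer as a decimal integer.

370

4348 → 667
667 → 775
775 → 811
811 → 514
514 → 190
190 → 730
730 → 370
370 → 370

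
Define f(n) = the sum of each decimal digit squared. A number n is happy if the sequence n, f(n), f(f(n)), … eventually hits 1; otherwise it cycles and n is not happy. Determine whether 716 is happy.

716 → 86
86 → 100
100 → 1  — reached 1.

happy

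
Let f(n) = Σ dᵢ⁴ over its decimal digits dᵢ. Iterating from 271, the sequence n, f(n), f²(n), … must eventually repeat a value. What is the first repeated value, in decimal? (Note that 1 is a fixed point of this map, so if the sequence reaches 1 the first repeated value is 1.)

271 → 2⁴ + 7⁴ + 1⁴ = 2418
2418 → 2⁴ + 4⁴ + 1⁴ + 8⁴ = 4369
4369 → 4⁴ + 3⁴ + 6⁴ + 9⁴ = 8194
8194 → 8⁴ + 1⁴ + 9⁴ + 4⁴ = 10914
10914 → 1⁴ + 0⁴ + 9⁴ + 1⁴ + 4⁴ = 6819
6819 → 6⁴ + 8⁴ + 1⁴ + 9⁴ = 11954
11954 → 1⁴ + 1⁴ + 9⁴ + 5⁴ + 4⁴ = 7444
7444 → 7⁴ + 4⁴ + 4⁴ + 4⁴ = 3169
3169 → 3⁴ + 1⁴ + 6⁴ + 9⁴ = 7939
7939 → 7⁴ + 9⁴ + 3⁴ + 9⁴ = 15604
15604 → 1⁴ + 5⁴ + 6⁴ + 0⁴ + 4⁴ = 2178
2178 → 2⁴ + 1⁴ + 7⁴ + 8⁴ = 6514
6514 → 6⁴ + 5⁴ + 1⁴ + 4⁴ = 2178  — 2178 already appeared earlier.

2178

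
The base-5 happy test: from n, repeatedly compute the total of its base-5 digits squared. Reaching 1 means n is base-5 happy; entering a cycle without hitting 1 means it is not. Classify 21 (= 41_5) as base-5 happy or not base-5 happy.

not base-5 happy

21 = (4,1)_5 → 17
17 = (3,2)_5 → 13
13 = (2,3)_5 → 13  — 13 already seen; the sequence cycles without reaching 1.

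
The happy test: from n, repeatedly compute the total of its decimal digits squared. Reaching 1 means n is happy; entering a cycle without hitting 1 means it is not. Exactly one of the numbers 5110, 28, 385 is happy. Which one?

28

5110: 5110 → 27 → 53 → 34 → 25 → 29 → 85 → 89 → 145 → 42 → 20 → 4 → 16 → 37 → 58 → 89  — repeats 89 (not happy)
28: 28 → 68 → 100 → 1  — reaches 1 (happy)
385: 385 → 98 → 145 → 42 → 20 → 4 → 16 → 37 → 58 → 89 → 145  — repeats 145 (not happy)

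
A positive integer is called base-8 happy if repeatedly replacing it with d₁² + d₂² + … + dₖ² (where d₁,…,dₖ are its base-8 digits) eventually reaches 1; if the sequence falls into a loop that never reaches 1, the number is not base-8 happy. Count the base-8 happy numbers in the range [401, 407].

401: 401 → 41 → 26 → 13 → 26  (repeats 26)
402: 402 → 44 → 41 → 26 → 13 → 26  (repeats 26)
403: 403 → 49 → 37 → 41 → 26 → 13 → 26  (repeats 26)
404: 404 → 56 → 49 → 37 → 41 → 26 → 13 → 26  (repeats 26)
405: 405 → 65 → 2 → 4 → 16 → 4  (repeats 4)
406: 406 → 76 → 18 → 8 → 1  (reaches 1)
407: 407 → 89 → 11 → 10 → 5 → 25 → 10  (repeats 10)
base-8 happy: 406

1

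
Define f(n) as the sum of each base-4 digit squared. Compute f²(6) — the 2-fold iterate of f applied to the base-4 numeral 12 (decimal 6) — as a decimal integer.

6 = (1,2)_4 → 1² + 2² = 5
5 = (1,1)_4 → 1² + 1² = 2

2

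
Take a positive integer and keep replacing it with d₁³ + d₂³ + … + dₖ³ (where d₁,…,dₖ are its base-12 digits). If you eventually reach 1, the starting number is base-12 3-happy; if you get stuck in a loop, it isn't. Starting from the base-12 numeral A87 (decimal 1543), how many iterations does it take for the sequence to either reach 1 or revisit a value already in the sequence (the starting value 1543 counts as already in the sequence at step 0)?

15

1543 = (10,8,7)_12 → 10³ + 8³ + 7³ = 1000 + 512 + 343 = 1855
1855 = (1,0,10,7)_12 → 1³ + 0³ + 10³ + 7³ = 1 + 0 + 1000 + 343 = 1344
1344 = (9,4,0)_12 → 9³ + 4³ + 0³ = 729 + 64 + 0 = 793
793 = (5,6,1)_12 → 5³ + 6³ + 1³ = 125 + 216 + 1 = 342
342 = (2,4,6)_12 → 2³ + 4³ + 6³ = 8 + 64 + 216 = 288
288 = (2,0,0)_12 → 2³ + 0³ + 0³ = 8 + 0 + 0 = 8
8 = (8)_12 → 8³ = 512
512 = (3,6,8)_12 → 3³ + 6³ + 8³ = 27 + 216 + 512 = 755
755 = (5,2,11)_12 → 5³ + 2³ + 11³ = 125 + 8 + 1331 = 1464
1464 = (10,2,0)_12 → 10³ + 2³ + 0³ = 1000 + 8 + 0 = 1008
1008 = (7,0,0)_12 → 7³ + 0³ + 0³ = 343 + 0 + 0 = 343
343 = (2,4,7)_12 → 2³ + 4³ + 7³ = 8 + 64 + 343 = 415
415 = (2,10,7)_12 → 2³ + 10³ + 7³ = 8 + 1000 + 343 = 1351
1351 = (9,4,7)_12 → 9³ + 4³ + 7³ = 729 + 64 + 343 = 1136
1136 = (7,10,8)_12 → 7³ + 10³ + 8³ = 343 + 1000 + 512 = 1855  — 1855 repeats.
That took 15 steps.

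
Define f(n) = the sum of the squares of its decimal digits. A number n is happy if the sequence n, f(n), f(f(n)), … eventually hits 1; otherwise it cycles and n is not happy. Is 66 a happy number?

66 → 6² + 6² = 36 + 36 = 72
72 → 7² + 2² = 49 + 4 = 53
53 → 5² + 3² = 25 + 9 = 34
34 → 3² + 4² = 9 + 16 = 25
25 → 2² + 5² = 4 + 25 = 29
29 → 2² + 9² = 4 + 81 = 85
85 → 8² + 5² = 64 + 25 = 89
89 → 8² + 9² = 64 + 81 = 145
145 → 1² + 4² + 5² = 1 + 16 + 25 = 42
42 → 4² + 2² = 16 + 4 = 20
20 → 2² + 0² = 4 + 0 = 4
4 → 4² = 16
16 → 1² + 6² = 1 + 36 = 37
37 → 3² + 7² = 9 + 49 = 58
58 → 5² + 8² = 25 + 64 = 89  — 89 already seen; the sequence cycles without reaching 1.

not happy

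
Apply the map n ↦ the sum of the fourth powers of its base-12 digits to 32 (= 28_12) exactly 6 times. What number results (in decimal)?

16833

32 = (2,8)_12 → 2⁴ + 8⁴ = 16 + 4096 = 4112
4112 = (2,4,6,8)_12 → 2⁴ + 4⁴ + 6⁴ + 8⁴ = 16 + 256 + 1296 + 4096 = 5664
5664 = (3,3,4,0)_12 → 3⁴ + 3⁴ + 4⁴ + 0⁴ = 81 + 81 + 256 + 0 = 418
418 = (2,10,10)_12 → 2⁴ + 10⁴ + 10⁴ = 16 + 10000 + 10000 = 20016
20016 = (11,7,0,0)_12 → 11⁴ + 7⁴ + 0⁴ + 0⁴ = 14641 + 2401 + 0 + 0 = 17042
17042 = (9,10,4,2)_12 → 9⁴ + 10⁴ + 4⁴ + 2⁴ = 6561 + 10000 + 256 + 16 = 16833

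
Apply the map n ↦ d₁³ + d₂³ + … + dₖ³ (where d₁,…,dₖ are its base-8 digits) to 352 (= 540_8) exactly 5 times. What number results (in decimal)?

352 = (5,4,0)_8 → 5³ + 4³ + 0³ = 125 + 64 + 0 = 189
189 = (2,7,5)_8 → 2³ + 7³ + 5³ = 8 + 343 + 125 = 476
476 = (7,3,4)_8 → 7³ + 3³ + 4³ = 343 + 27 + 64 = 434
434 = (6,6,2)_8 → 6³ + 6³ + 2³ = 216 + 216 + 8 = 440
440 = (6,7,0)_8 → 6³ + 7³ + 0³ = 216 + 343 + 0 = 559

559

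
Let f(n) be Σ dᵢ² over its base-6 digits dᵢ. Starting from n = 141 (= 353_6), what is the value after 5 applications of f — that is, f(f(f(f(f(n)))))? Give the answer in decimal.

141 = (3,5,3)_6 → 3² + 5² + 3² = 9 + 25 + 9 = 43
43 = (1,1,1)_6 → 1² + 1² + 1² = 1 + 1 + 1 = 3
3 = (3)_6 → 3² = 9
9 = (1,3)_6 → 1² + 3² = 1 + 9 = 10
10 = (1,4)_6 → 1² + 4² = 1 + 16 = 17

17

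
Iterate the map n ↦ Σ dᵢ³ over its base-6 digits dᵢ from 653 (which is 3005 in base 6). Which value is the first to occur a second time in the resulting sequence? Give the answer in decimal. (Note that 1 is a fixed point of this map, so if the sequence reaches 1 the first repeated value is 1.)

653 = (3,0,0,5)_6 → 3³ + 0³ + 0³ + 5³ = 152
152 = (4,1,2)_6 → 4³ + 1³ + 2³ = 73
73 = (2,0,1)_6 → 2³ + 0³ + 1³ = 9
9 = (1,3)_6 → 1³ + 3³ = 28
28 = (4,4)_6 → 4³ + 4³ = 128
128 = (3,3,2)_6 → 3³ + 3³ + 2³ = 62
62 = (1,4,2)_6 → 1³ + 4³ + 2³ = 73  — 73 already appeared earlier.

73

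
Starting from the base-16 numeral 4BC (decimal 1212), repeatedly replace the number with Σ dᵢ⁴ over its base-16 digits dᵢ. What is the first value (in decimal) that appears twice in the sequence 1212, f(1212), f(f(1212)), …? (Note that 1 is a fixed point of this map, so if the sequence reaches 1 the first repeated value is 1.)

47314

1212 = (4,11,12)_16 → 4⁴ + 11⁴ + 12⁴ = 256 + 14641 + 20736 = 35633
35633 = (8,11,3,1)_16 → 8⁴ + 11⁴ + 3⁴ + 1⁴ = 4096 + 14641 + 81 + 1 = 18819
18819 = (4,9,8,3)_16 → 4⁴ + 9⁴ + 8⁴ + 3⁴ = 256 + 6561 + 4096 + 81 = 10994
10994 = (2,10,15,2)_16 → 2⁴ + 10⁴ + 15⁴ + 2⁴ = 16 + 10000 + 50625 + 16 = 60657
60657 = (14,12,15,1)_16 → 14⁴ + 12⁴ + 15⁴ + 1⁴ = 38416 + 20736 + 50625 + 1 = 109778
109778 = (1,10,12,13,2)_16 → 1⁴ + 10⁴ + 12⁴ + 13⁴ + 2⁴ = 1 + 10000 + 20736 + 28561 + 16 = 59314
59314 = (14,7,11,2)_16 → 14⁴ + 7⁴ + 11⁴ + 2⁴ = 38416 + 2401 + 14641 + 16 = 55474
55474 = (13,8,11,2)_16 → 13⁴ + 8⁴ + 11⁴ + 2⁴ = 28561 + 4096 + 14641 + 16 = 47314
47314 = (11,8,13,2)_16 → 11⁴ + 8⁴ + 13⁴ + 2⁴ = 14641 + 4096 + 28561 + 16 = 47314  — 47314 already appeared earlier.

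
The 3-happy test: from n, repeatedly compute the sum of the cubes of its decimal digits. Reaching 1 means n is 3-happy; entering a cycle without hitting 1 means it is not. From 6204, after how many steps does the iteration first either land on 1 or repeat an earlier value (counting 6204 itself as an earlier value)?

10

6204 → 6³ + 2³ + 0³ + 4³ = 216 + 8 + 0 + 64 = 288
288 → 2³ + 8³ + 8³ = 8 + 512 + 512 = 1032
1032 → 1³ + 0³ + 3³ + 2³ = 1 + 0 + 27 + 8 = 36
36 → 3³ + 6³ = 27 + 216 = 243
243 → 2³ + 4³ + 3³ = 8 + 64 + 27 = 99
99 → 9³ + 9³ = 729 + 729 = 1458
1458 → 1³ + 4³ + 5³ + 8³ = 1 + 64 + 125 + 512 = 702
702 → 7³ + 0³ + 2³ = 343 + 0 + 8 = 351
351 → 3³ + 5³ + 1³ = 27 + 125 + 1 = 153
153 → 1³ + 5³ + 3³ = 1 + 125 + 27 = 153  — 153 repeats.
That took 10 steps.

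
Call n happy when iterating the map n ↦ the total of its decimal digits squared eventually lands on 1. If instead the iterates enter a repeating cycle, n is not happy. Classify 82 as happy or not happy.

82 → 8² + 2² = 64 + 4 = 68
68 → 6² + 8² = 36 + 64 = 100
100 → 1² + 0² + 0² = 1 + 0 + 0 = 1  — reached 1.

happy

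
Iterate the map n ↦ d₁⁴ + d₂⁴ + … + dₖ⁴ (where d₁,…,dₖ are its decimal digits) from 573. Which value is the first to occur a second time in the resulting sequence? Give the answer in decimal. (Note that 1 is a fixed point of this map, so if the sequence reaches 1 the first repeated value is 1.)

573 → 5⁴ + 7⁴ + 3⁴ = 625 + 2401 + 81 = 3107
3107 → 3⁴ + 1⁴ + 0⁴ + 7⁴ = 81 + 1 + 0 + 2401 = 2483
2483 → 2⁴ + 4⁴ + 8⁴ + 3⁴ = 16 + 256 + 4096 + 81 = 4449
4449 → 4⁴ + 4⁴ + 4⁴ + 9⁴ = 256 + 256 + 256 + 6561 = 7329
7329 → 7⁴ + 3⁴ + 2⁴ + 9⁴ = 2401 + 81 + 16 + 6561 = 9059
9059 → 9⁴ + 0⁴ + 5⁴ + 9⁴ = 6561 + 0 + 625 + 6561 = 13747
13747 → 1⁴ + 3⁴ + 7⁴ + 4⁴ + 7⁴ = 1 + 81 + 2401 + 256 + 2401 = 5140
5140 → 5⁴ + 1⁴ + 4⁴ + 0⁴ = 625 + 1 + 256 + 0 = 882
882 → 8⁴ + 8⁴ + 2⁴ = 4096 + 4096 + 16 = 8208
8208 → 8⁴ + 2⁴ + 0⁴ + 8⁴ = 4096 + 16 + 0 + 4096 = 8208  — 8208 already appeared earlier.

8208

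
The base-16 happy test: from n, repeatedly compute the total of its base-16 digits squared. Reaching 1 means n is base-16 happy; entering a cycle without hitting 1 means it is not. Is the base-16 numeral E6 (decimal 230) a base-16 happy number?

base-16 happy

230 = (14,6)_16 → 14² + 6² = 232
232 = (14,8)_16 → 14² + 8² = 260
260 = (1,0,4)_16 → 1² + 0² + 4² = 17
17 = (1,1)_16 → 1² + 1² = 2
2 = (2)_16 → 2² = 4
4 = (4)_16 → 4² = 16
16 = (1,0)_16 → 1² + 0² = 1  — reached 1.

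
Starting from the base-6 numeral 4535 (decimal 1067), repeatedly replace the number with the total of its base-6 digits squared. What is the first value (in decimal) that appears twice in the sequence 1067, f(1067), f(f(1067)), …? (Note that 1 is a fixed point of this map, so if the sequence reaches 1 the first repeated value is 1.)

13

1067 = (4,5,3,5)_6 → 4² + 5² + 3² + 5² = 75
75 = (2,0,3)_6 → 2² + 0² + 3² = 13
13 = (2,1)_6 → 2² + 1² = 5
5 = (5)_6 → 5² = 25
25 = (4,1)_6 → 4² + 1² = 17
17 = (2,5)_6 → 2² + 5² = 29
29 = (4,5)_6 → 4² + 5² = 41
41 = (1,0,5)_6 → 1² + 0² + 5² = 26
26 = (4,2)_6 → 4² + 2² = 20
20 = (3,2)_6 → 3² + 2² = 13  — 13 already appeared earlier.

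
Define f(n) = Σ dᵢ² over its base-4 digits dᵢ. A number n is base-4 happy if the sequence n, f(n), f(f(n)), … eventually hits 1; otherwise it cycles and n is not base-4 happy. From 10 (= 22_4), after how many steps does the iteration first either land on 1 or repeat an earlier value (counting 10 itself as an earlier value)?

3

10 = (2,2)_4 → 2² + 2² = 8
8 = (2,0)_4 → 2² + 0² = 4
4 = (1,0)_4 → 1² + 0² = 1  — reached 1.
That took 3 steps.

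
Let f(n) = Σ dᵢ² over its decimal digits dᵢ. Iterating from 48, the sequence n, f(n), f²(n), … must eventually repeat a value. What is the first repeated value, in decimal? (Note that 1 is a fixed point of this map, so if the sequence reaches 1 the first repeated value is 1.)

89

48 → 4² + 8² = 80
80 → 8² + 0² = 64
64 → 6² + 4² = 52
52 → 5² + 2² = 29
29 → 2² + 9² = 85
85 → 8² + 5² = 89
89 → 8² + 9² = 145
145 → 1² + 4² + 5² = 42
42 → 4² + 2² = 20
20 → 2² + 0² = 4
4 → 4² = 16
16 → 1² + 6² = 37
37 → 3² + 7² = 58
58 → 5² + 8² = 89  — 89 already appeared earlier.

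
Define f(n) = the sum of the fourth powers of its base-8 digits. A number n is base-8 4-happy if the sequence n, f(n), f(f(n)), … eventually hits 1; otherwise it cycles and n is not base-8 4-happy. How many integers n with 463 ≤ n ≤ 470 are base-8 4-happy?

463: 463 → 4803 → 164 → 528 → 17 → 17  — not base-8 4-happy
464: 464 → 2417 → 2178 → 288 → 512 → 1  — base-8 4-happy
465: 465 → 2418 → 2193 → 289 → 513 → 2 → 16 → 16  — not base-8 4-happy
466: 466 → 2433 → 1553 → 98 → 273 → 273  — not base-8 4-happy
467: 467 → 2498 → 2673 → 1923 → 1458 → 2624 → 626 → 1314 → 544 → 257 → 257  — not base-8 4-happy
468: 468 → 2673 → 1923 → 1458 → 2624 → 626 → 1314 → 544 → 257 → 257  — not base-8 4-happy
469: 469 → 3042 → 3298 → 1649 → 1379 → 978 → 2434 → 1568 → 337 → 642 → 33 → 257 → 257  — not base-8 4-happy
470: 470 → 3713 → 2418 → 2193 → 289 → 513 → 2 → 16 → 16  — not base-8 4-happy
base-8 4-happy: 464

1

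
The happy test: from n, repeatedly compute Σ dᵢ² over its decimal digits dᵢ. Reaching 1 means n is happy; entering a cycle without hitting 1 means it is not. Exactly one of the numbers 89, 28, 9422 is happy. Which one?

28

89: 89 → 145 → 42 → 20 → 4 → 16 → 37 → 58 → 89  — repeats 89 (not happy)
28: 28 → 68 → 100 → 1  — reaches 1 (happy)
9422: 9422 → 105 → 26 → 40 → 16 → 37 → 58 → 89 → 145 → 42 → 20 → 4 → 16  — repeats 16 (not happy)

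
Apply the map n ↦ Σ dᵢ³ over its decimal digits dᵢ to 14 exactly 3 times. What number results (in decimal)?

92

14 → 1³ + 4³ = 65
65 → 6³ + 5³ = 341
341 → 3³ + 4³ + 1³ = 92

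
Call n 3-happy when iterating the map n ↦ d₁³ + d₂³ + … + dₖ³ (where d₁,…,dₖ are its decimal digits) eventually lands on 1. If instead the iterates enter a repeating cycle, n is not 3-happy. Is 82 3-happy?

82 → 8³ + 2³ = 520
520 → 5³ + 2³ + 0³ = 133
133 → 1³ + 3³ + 3³ = 55
55 → 5³ + 5³ = 250
250 → 2³ + 5³ + 0³ = 133  — 133 already seen; the sequence cycles without reaching 1.

not 3-happy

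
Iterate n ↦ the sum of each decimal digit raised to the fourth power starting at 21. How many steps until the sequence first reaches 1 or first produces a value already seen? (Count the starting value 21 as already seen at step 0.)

21 → 2⁴ + 1⁴ = 17
17 → 1⁴ + 7⁴ = 2402
2402 → 2⁴ + 4⁴ + 0⁴ + 2⁴ = 288
288 → 2⁴ + 8⁴ + 8⁴ = 8208
8208 → 8⁴ + 2⁴ + 0⁴ + 8⁴ = 8208  — 8208 repeats.
That took 5 steps.

5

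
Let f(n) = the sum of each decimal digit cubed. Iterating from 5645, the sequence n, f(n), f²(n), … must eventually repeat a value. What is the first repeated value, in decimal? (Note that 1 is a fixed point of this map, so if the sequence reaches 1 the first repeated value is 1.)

5645 → 5³ + 6³ + 4³ + 5³ = 125 + 216 + 64 + 125 = 530
530 → 5³ + 3³ + 0³ = 125 + 27 + 0 = 152
152 → 1³ + 5³ + 2³ = 1 + 125 + 8 = 134
134 → 1³ + 3³ + 4³ = 1 + 27 + 64 = 92
92 → 9³ + 2³ = 729 + 8 = 737
737 → 7³ + 3³ + 7³ = 343 + 27 + 343 = 713
713 → 7³ + 1³ + 3³ = 343 + 1 + 27 = 371
371 → 3³ + 7³ + 1³ = 27 + 343 + 1 = 371  — 371 already appeared earlier.

371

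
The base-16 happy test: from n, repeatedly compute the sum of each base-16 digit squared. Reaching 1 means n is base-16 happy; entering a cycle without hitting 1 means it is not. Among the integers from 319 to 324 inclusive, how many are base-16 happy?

2

319: 319 → 235 → 317 → 179 → 130 → 68 → 32 → 4 → 16 → 1  — base-16 happy
320: 320 → 17 → 2 → 4 → 16 → 1  — base-16 happy
321: 321 → 18 → 5 → 25 → 82 → 29 → 170 → 200 → 208 → 169 → 181 → 146 → 85 → 50 → 13 → 169  — not base-16 happy
322: 322 → 21 → 26 → 101 → 61 → 178 → 125 → 218 → 269 → 170 → 200 → 208 → 169 → 181 → 146 → 85 → 50 → 13 → 169  — not base-16 happy
323: 323 → 26 → 101 → 61 → 178 → 125 → 218 → 269 → 170 → 200 → 208 → 169 → 181 → 146 → 85 → 50 → 13 → 169  — not base-16 happy
324: 324 → 33 → 5 → 25 → 82 → 29 → 170 → 200 → 208 → 169 → 181 → 146 → 85 → 50 → 13 → 169  — not base-16 happy
base-16 happy: 319, 320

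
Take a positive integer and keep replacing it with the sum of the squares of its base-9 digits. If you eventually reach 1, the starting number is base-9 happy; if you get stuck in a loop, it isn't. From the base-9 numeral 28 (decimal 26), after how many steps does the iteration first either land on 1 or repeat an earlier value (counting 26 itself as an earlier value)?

26 = (2,8)_9 → 2² + 8² = 4 + 64 = 68
68 = (7,5)_9 → 7² + 5² = 49 + 25 = 74
74 = (8,2)_9 → 8² + 2² = 64 + 4 = 68  — 68 repeats.
That took 3 steps.

3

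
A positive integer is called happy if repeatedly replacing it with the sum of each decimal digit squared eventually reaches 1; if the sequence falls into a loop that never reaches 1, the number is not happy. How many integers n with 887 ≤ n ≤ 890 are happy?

1

887: 887 → 177 → 99 → 162 → 41 → 17 → 50 → 25 → 29 → 85 → 89 → 145 → 42 → 20 → 4 → 16 → 37 → 58 → 89  (repeats 89)
888: 888 → 192 → 86 → 100 → 1  (reaches 1)
889: 889 → 209 → 85 → 89 → 145 → 42 → 20 → 4 → 16 → 37 → 58 → 89  (repeats 89)
890: 890 → 145 → 42 → 20 → 4 → 16 → 37 → 58 → 89 → 145  (repeats 145)
happy: 888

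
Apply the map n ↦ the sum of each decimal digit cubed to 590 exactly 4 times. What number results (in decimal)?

590 → 5³ + 9³ + 0³ = 125 + 729 + 0 = 854
854 → 8³ + 5³ + 4³ = 512 + 125 + 64 = 701
701 → 7³ + 0³ + 1³ = 343 + 0 + 1 = 344
344 → 3³ + 4³ + 4³ = 27 + 64 + 64 = 155

155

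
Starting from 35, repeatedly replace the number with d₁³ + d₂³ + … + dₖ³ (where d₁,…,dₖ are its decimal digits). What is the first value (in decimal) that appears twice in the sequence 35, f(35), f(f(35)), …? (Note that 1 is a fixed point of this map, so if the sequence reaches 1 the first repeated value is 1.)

35 → 3³ + 5³ = 152
152 → 1³ + 5³ + 2³ = 134
134 → 1³ + 3³ + 4³ = 92
92 → 9³ + 2³ = 737
737 → 7³ + 3³ + 7³ = 713
713 → 7³ + 1³ + 3³ = 371
371 → 3³ + 7³ + 1³ = 371  — 371 already appeared earlier.

371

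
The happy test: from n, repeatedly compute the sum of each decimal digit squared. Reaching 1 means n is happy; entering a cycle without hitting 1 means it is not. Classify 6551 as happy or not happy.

not happy

6551 → 6² + 5² + 5² + 1² = 36 + 25 + 25 + 1 = 87
87 → 8² + 7² = 64 + 49 = 113
113 → 1² + 1² + 3² = 1 + 1 + 9 = 11
11 → 1² + 1² = 1 + 1 = 2
2 → 2² = 4
4 → 4² = 16
16 → 1² + 6² = 1 + 36 = 37
37 → 3² + 7² = 9 + 49 = 58
58 → 5² + 8² = 25 + 64 = 89
89 → 8² + 9² = 64 + 81 = 145
145 → 1² + 4² + 5² = 1 + 16 + 25 = 42
42 → 4² + 2² = 16 + 4 = 20
20 → 2² + 0² = 4 + 0 = 4  — 4 already seen; the sequence cycles without reaching 1.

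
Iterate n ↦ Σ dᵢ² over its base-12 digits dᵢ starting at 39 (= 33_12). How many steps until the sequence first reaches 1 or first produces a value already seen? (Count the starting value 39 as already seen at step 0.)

39 = (3,3)_12 → 3² + 3² = 18
18 = (1,6)_12 → 1² + 6² = 37
37 = (3,1)_12 → 3² + 1² = 10
10 = (10)_12 → 10² = 100
100 = (8,4)_12 → 8² + 4² = 80
80 = (6,8)_12 → 6² + 8² = 100  — 100 repeats.
That took 6 steps.

6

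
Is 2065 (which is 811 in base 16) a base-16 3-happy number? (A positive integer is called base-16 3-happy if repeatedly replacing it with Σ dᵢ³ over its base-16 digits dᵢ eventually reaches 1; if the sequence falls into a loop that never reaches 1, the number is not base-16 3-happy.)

base-16 3-happy

2065 = (8,1,1)_16 → 8³ + 1³ + 1³ = 512 + 1 + 1 = 514
514 = (2,0,2)_16 → 2³ + 0³ + 2³ = 8 + 0 + 8 = 16
16 = (1,0)_16 → 1³ + 0³ = 1 + 0 = 1  — reached 1.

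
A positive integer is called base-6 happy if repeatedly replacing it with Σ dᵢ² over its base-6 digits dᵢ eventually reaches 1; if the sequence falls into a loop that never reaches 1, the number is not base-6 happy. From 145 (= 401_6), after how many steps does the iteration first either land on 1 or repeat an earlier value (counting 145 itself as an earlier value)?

9

145 = (4,0,1)_6 → 4² + 0² + 1² = 17
17 = (2,5)_6 → 2² + 5² = 29
29 = (4,5)_6 → 4² + 5² = 41
41 = (1,0,5)_6 → 1² + 0² + 5² = 26
26 = (4,2)_6 → 4² + 2² = 20
20 = (3,2)_6 → 3² + 2² = 13
13 = (2,1)_6 → 2² + 1² = 5
5 = (5)_6 → 5² = 25
25 = (4,1)_6 → 4² + 1² = 17  — 17 repeats.
That took 9 steps.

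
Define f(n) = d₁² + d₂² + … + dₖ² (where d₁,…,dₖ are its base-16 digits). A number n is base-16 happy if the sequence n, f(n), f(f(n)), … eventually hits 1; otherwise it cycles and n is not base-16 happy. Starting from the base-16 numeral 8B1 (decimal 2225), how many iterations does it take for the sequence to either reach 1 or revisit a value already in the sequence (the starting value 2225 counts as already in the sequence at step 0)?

2225 = (8,11,1)_16 → 8² + 11² + 1² = 64 + 121 + 1 = 186
186 = (11,10)_16 → 11² + 10² = 121 + 100 = 221
221 = (13,13)_16 → 13² + 13² = 169 + 169 = 338
338 = (1,5,2)_16 → 1² + 5² + 2² = 1 + 25 + 4 = 30
30 = (1,14)_16 → 1² + 14² = 1 + 196 = 197
197 = (12,5)_16 → 12² + 5² = 144 + 25 = 169
169 = (10,9)_16 → 10² + 9² = 100 + 81 = 181
181 = (11,5)_16 → 11² + 5² = 121 + 25 = 146
146 = (9,2)_16 → 9² + 2² = 81 + 4 = 85
85 = (5,5)_16 → 5² + 5² = 25 + 25 = 50
50 = (3,2)_16 → 3² + 2² = 9 + 4 = 13
13 = (13)_16 → 13² = 169  — 169 repeats.
That took 12 steps.

12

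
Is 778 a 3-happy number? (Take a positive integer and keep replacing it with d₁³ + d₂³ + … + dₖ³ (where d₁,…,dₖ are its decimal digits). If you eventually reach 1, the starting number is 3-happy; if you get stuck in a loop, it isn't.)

778 → 7³ + 7³ + 8³ = 343 + 343 + 512 = 1198
1198 → 1³ + 1³ + 9³ + 8³ = 1 + 1 + 729 + 512 = 1243
1243 → 1³ + 2³ + 4³ + 3³ = 1 + 8 + 64 + 27 = 100
100 → 1³ + 0³ + 0³ = 1 + 0 + 0 = 1  — reached 1.

3-happy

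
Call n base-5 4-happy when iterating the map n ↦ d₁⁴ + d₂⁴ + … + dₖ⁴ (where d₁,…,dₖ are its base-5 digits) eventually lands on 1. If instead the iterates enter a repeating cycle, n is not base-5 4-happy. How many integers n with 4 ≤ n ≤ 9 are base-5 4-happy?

1

4: 4 → 256 → 18 → 162 → 34 → 258 → 98 → 418 → 244 → 594 → 674 → 514 → 528 → 338 → 194 → 354 → 528  — not base-5 4-happy
5: 5 → 1  — base-5 4-happy
6: 6 → 2 → 16 → 82 → 98 → 418 → 244 → 594 → 674 → 514 → 528 → 338 → 194 → 354 → 528  — not base-5 4-happy
7: 7 → 17 → 97 → 353 → 353  — not base-5 4-happy
8: 8 → 82 → 98 → 418 → 244 → 594 → 674 → 514 → 528 → 338 → 194 → 354 → 528  — not base-5 4-happy
9: 9 → 257 → 33 → 83 → 163 → 99 → 593 → 499 → 849 → 595 → 593  — not base-5 4-happy
base-5 4-happy: 5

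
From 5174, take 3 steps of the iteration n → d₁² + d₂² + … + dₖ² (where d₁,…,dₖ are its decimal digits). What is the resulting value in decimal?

68

5174 → 5² + 1² + 7² + 4² = 91
91 → 9² + 1² = 82
82 → 8² + 2² = 68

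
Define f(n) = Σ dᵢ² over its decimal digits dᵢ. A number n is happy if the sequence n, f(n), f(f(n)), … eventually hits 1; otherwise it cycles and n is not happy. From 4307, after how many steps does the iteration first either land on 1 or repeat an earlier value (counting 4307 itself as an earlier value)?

12

4307 → 74
74 → 65
65 → 61
61 → 37
37 → 58
58 → 89
89 → 145
145 → 42
42 → 20
20 → 4
4 → 16
16 → 37  — 37 repeats.
That took 12 steps.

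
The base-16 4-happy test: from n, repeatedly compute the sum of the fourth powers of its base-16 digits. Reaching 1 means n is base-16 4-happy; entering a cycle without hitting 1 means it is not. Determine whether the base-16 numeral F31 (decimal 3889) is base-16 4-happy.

not base-16 4-happy

3889 = (15,3,1)_16 → 15⁴ + 3⁴ + 1⁴ = 50707
50707 = (12,6,1,3)_16 → 12⁴ + 6⁴ + 1⁴ + 3⁴ = 22114
22114 = (5,6,6,2)_16 → 5⁴ + 6⁴ + 6⁴ + 2⁴ = 3233
3233 = (12,10,1)_16 → 12⁴ + 10⁴ + 1⁴ = 30737
30737 = (7,8,1,1)_16 → 7⁴ + 8⁴ + 1⁴ + 1⁴ = 6499
6499 = (1,9,6,3)_16 → 1⁴ + 9⁴ + 6⁴ + 3⁴ = 7939
7939 = (1,15,0,3)_16 → 1⁴ + 15⁴ + 0⁴ + 3⁴ = 50707  — 50707 already seen; the sequence cycles without reaching 1.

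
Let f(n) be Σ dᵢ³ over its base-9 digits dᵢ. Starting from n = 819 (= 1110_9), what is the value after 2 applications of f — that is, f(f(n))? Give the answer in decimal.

27

819 = (1,1,1,0)_9 → 3
3 = (3)_9 → 27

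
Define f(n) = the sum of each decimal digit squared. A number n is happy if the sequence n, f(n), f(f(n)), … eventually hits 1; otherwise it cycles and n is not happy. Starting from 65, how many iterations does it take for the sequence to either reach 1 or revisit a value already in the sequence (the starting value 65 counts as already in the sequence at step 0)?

10

65 → 6² + 5² = 36 + 25 = 61
61 → 6² + 1² = 36 + 1 = 37
37 → 3² + 7² = 9 + 49 = 58
58 → 5² + 8² = 25 + 64 = 89
89 → 8² + 9² = 64 + 81 = 145
145 → 1² + 4² + 5² = 1 + 16 + 25 = 42
42 → 4² + 2² = 16 + 4 = 20
20 → 2² + 0² = 4 + 0 = 4
4 → 4² = 16
16 → 1² + 6² = 1 + 36 = 37  — 37 repeats.
That took 10 steps.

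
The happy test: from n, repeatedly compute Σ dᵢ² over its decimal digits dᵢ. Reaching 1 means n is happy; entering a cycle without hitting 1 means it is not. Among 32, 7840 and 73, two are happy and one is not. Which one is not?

73

32: 32 → 13 → 10 → 1  — reaches 1 (happy)
7840: 7840 → 129 → 86 → 100 → 1  — reaches 1 (happy)
73: 73 → 58 → 89 → 145 → 42 → 20 → 4 → 16 → 37 → 58  — repeats 58 (not happy)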